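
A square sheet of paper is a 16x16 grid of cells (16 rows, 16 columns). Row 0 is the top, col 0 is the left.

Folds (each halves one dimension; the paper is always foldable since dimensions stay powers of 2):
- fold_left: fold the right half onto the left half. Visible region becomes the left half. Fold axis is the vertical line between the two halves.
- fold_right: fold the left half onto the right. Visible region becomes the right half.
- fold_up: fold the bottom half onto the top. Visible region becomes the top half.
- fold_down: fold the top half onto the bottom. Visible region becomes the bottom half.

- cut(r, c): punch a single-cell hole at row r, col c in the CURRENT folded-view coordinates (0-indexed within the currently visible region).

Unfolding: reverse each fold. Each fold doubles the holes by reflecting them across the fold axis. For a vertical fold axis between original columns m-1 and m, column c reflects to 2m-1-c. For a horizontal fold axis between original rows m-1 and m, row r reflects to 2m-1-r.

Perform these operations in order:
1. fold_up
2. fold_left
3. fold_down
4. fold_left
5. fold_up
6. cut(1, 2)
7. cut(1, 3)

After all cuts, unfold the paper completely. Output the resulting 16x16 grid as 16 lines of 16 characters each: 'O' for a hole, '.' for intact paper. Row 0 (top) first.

Op 1 fold_up: fold axis h@8; visible region now rows[0,8) x cols[0,16) = 8x16
Op 2 fold_left: fold axis v@8; visible region now rows[0,8) x cols[0,8) = 8x8
Op 3 fold_down: fold axis h@4; visible region now rows[4,8) x cols[0,8) = 4x8
Op 4 fold_left: fold axis v@4; visible region now rows[4,8) x cols[0,4) = 4x4
Op 5 fold_up: fold axis h@6; visible region now rows[4,6) x cols[0,4) = 2x4
Op 6 cut(1, 2): punch at orig (5,2); cuts so far [(5, 2)]; region rows[4,6) x cols[0,4) = 2x4
Op 7 cut(1, 3): punch at orig (5,3); cuts so far [(5, 2), (5, 3)]; region rows[4,6) x cols[0,4) = 2x4
Unfold 1 (reflect across h@6): 4 holes -> [(5, 2), (5, 3), (6, 2), (6, 3)]
Unfold 2 (reflect across v@4): 8 holes -> [(5, 2), (5, 3), (5, 4), (5, 5), (6, 2), (6, 3), (6, 4), (6, 5)]
Unfold 3 (reflect across h@4): 16 holes -> [(1, 2), (1, 3), (1, 4), (1, 5), (2, 2), (2, 3), (2, 4), (2, 5), (5, 2), (5, 3), (5, 4), (5, 5), (6, 2), (6, 3), (6, 4), (6, 5)]
Unfold 4 (reflect across v@8): 32 holes -> [(1, 2), (1, 3), (1, 4), (1, 5), (1, 10), (1, 11), (1, 12), (1, 13), (2, 2), (2, 3), (2, 4), (2, 5), (2, 10), (2, 11), (2, 12), (2, 13), (5, 2), (5, 3), (5, 4), (5, 5), (5, 10), (5, 11), (5, 12), (5, 13), (6, 2), (6, 3), (6, 4), (6, 5), (6, 10), (6, 11), (6, 12), (6, 13)]
Unfold 5 (reflect across h@8): 64 holes -> [(1, 2), (1, 3), (1, 4), (1, 5), (1, 10), (1, 11), (1, 12), (1, 13), (2, 2), (2, 3), (2, 4), (2, 5), (2, 10), (2, 11), (2, 12), (2, 13), (5, 2), (5, 3), (5, 4), (5, 5), (5, 10), (5, 11), (5, 12), (5, 13), (6, 2), (6, 3), (6, 4), (6, 5), (6, 10), (6, 11), (6, 12), (6, 13), (9, 2), (9, 3), (9, 4), (9, 5), (9, 10), (9, 11), (9, 12), (9, 13), (10, 2), (10, 3), (10, 4), (10, 5), (10, 10), (10, 11), (10, 12), (10, 13), (13, 2), (13, 3), (13, 4), (13, 5), (13, 10), (13, 11), (13, 12), (13, 13), (14, 2), (14, 3), (14, 4), (14, 5), (14, 10), (14, 11), (14, 12), (14, 13)]

Answer: ................
..OOOO....OOOO..
..OOOO....OOOO..
................
................
..OOOO....OOOO..
..OOOO....OOOO..
................
................
..OOOO....OOOO..
..OOOO....OOOO..
................
................
..OOOO....OOOO..
..OOOO....OOOO..
................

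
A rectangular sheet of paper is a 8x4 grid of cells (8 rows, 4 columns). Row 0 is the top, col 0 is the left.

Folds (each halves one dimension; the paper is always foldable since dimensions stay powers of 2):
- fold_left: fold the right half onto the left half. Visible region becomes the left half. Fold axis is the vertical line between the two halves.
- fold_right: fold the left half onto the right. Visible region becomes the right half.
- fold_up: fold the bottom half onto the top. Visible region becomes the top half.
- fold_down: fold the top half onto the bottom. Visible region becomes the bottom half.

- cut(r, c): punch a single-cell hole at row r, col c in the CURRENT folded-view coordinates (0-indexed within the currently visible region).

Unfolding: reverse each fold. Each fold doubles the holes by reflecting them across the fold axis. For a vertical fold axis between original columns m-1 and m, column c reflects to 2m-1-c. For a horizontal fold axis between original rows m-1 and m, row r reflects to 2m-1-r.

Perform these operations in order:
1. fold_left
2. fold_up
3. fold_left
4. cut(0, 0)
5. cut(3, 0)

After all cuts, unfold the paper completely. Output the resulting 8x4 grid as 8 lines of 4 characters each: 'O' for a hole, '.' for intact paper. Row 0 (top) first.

Answer: OOOO
....
....
OOOO
OOOO
....
....
OOOO

Derivation:
Op 1 fold_left: fold axis v@2; visible region now rows[0,8) x cols[0,2) = 8x2
Op 2 fold_up: fold axis h@4; visible region now rows[0,4) x cols[0,2) = 4x2
Op 3 fold_left: fold axis v@1; visible region now rows[0,4) x cols[0,1) = 4x1
Op 4 cut(0, 0): punch at orig (0,0); cuts so far [(0, 0)]; region rows[0,4) x cols[0,1) = 4x1
Op 5 cut(3, 0): punch at orig (3,0); cuts so far [(0, 0), (3, 0)]; region rows[0,4) x cols[0,1) = 4x1
Unfold 1 (reflect across v@1): 4 holes -> [(0, 0), (0, 1), (3, 0), (3, 1)]
Unfold 2 (reflect across h@4): 8 holes -> [(0, 0), (0, 1), (3, 0), (3, 1), (4, 0), (4, 1), (7, 0), (7, 1)]
Unfold 3 (reflect across v@2): 16 holes -> [(0, 0), (0, 1), (0, 2), (0, 3), (3, 0), (3, 1), (3, 2), (3, 3), (4, 0), (4, 1), (4, 2), (4, 3), (7, 0), (7, 1), (7, 2), (7, 3)]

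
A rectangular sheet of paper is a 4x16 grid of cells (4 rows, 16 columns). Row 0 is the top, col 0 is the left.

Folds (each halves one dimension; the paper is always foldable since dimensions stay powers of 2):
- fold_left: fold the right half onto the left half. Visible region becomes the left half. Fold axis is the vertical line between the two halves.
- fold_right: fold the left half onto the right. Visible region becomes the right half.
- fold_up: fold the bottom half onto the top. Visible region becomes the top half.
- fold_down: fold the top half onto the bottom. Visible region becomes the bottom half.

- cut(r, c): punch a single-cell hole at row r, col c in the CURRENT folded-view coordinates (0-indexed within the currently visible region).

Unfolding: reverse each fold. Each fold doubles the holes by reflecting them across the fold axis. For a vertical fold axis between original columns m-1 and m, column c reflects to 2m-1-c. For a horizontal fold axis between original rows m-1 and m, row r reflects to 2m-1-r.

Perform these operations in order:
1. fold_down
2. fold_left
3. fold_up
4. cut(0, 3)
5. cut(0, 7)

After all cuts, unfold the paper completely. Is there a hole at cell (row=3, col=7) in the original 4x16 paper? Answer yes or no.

Answer: yes

Derivation:
Op 1 fold_down: fold axis h@2; visible region now rows[2,4) x cols[0,16) = 2x16
Op 2 fold_left: fold axis v@8; visible region now rows[2,4) x cols[0,8) = 2x8
Op 3 fold_up: fold axis h@3; visible region now rows[2,3) x cols[0,8) = 1x8
Op 4 cut(0, 3): punch at orig (2,3); cuts so far [(2, 3)]; region rows[2,3) x cols[0,8) = 1x8
Op 5 cut(0, 7): punch at orig (2,7); cuts so far [(2, 3), (2, 7)]; region rows[2,3) x cols[0,8) = 1x8
Unfold 1 (reflect across h@3): 4 holes -> [(2, 3), (2, 7), (3, 3), (3, 7)]
Unfold 2 (reflect across v@8): 8 holes -> [(2, 3), (2, 7), (2, 8), (2, 12), (3, 3), (3, 7), (3, 8), (3, 12)]
Unfold 3 (reflect across h@2): 16 holes -> [(0, 3), (0, 7), (0, 8), (0, 12), (1, 3), (1, 7), (1, 8), (1, 12), (2, 3), (2, 7), (2, 8), (2, 12), (3, 3), (3, 7), (3, 8), (3, 12)]
Holes: [(0, 3), (0, 7), (0, 8), (0, 12), (1, 3), (1, 7), (1, 8), (1, 12), (2, 3), (2, 7), (2, 8), (2, 12), (3, 3), (3, 7), (3, 8), (3, 12)]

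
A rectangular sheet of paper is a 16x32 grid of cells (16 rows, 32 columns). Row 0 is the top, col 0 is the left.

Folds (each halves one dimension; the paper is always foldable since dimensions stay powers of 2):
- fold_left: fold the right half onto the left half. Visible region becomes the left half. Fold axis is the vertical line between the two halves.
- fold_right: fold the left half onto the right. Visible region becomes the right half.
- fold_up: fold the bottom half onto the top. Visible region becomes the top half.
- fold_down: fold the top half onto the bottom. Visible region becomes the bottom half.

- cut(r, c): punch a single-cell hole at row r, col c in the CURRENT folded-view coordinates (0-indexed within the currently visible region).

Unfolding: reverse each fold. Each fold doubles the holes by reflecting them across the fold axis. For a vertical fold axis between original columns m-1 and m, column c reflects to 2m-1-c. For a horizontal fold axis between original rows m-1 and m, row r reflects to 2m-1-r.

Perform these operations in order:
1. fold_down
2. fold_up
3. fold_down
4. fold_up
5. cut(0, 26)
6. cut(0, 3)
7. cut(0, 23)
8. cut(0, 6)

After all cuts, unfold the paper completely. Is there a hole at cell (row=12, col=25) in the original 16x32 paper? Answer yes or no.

Op 1 fold_down: fold axis h@8; visible region now rows[8,16) x cols[0,32) = 8x32
Op 2 fold_up: fold axis h@12; visible region now rows[8,12) x cols[0,32) = 4x32
Op 3 fold_down: fold axis h@10; visible region now rows[10,12) x cols[0,32) = 2x32
Op 4 fold_up: fold axis h@11; visible region now rows[10,11) x cols[0,32) = 1x32
Op 5 cut(0, 26): punch at orig (10,26); cuts so far [(10, 26)]; region rows[10,11) x cols[0,32) = 1x32
Op 6 cut(0, 3): punch at orig (10,3); cuts so far [(10, 3), (10, 26)]; region rows[10,11) x cols[0,32) = 1x32
Op 7 cut(0, 23): punch at orig (10,23); cuts so far [(10, 3), (10, 23), (10, 26)]; region rows[10,11) x cols[0,32) = 1x32
Op 8 cut(0, 6): punch at orig (10,6); cuts so far [(10, 3), (10, 6), (10, 23), (10, 26)]; region rows[10,11) x cols[0,32) = 1x32
Unfold 1 (reflect across h@11): 8 holes -> [(10, 3), (10, 6), (10, 23), (10, 26), (11, 3), (11, 6), (11, 23), (11, 26)]
Unfold 2 (reflect across h@10): 16 holes -> [(8, 3), (8, 6), (8, 23), (8, 26), (9, 3), (9, 6), (9, 23), (9, 26), (10, 3), (10, 6), (10, 23), (10, 26), (11, 3), (11, 6), (11, 23), (11, 26)]
Unfold 3 (reflect across h@12): 32 holes -> [(8, 3), (8, 6), (8, 23), (8, 26), (9, 3), (9, 6), (9, 23), (9, 26), (10, 3), (10, 6), (10, 23), (10, 26), (11, 3), (11, 6), (11, 23), (11, 26), (12, 3), (12, 6), (12, 23), (12, 26), (13, 3), (13, 6), (13, 23), (13, 26), (14, 3), (14, 6), (14, 23), (14, 26), (15, 3), (15, 6), (15, 23), (15, 26)]
Unfold 4 (reflect across h@8): 64 holes -> [(0, 3), (0, 6), (0, 23), (0, 26), (1, 3), (1, 6), (1, 23), (1, 26), (2, 3), (2, 6), (2, 23), (2, 26), (3, 3), (3, 6), (3, 23), (3, 26), (4, 3), (4, 6), (4, 23), (4, 26), (5, 3), (5, 6), (5, 23), (5, 26), (6, 3), (6, 6), (6, 23), (6, 26), (7, 3), (7, 6), (7, 23), (7, 26), (8, 3), (8, 6), (8, 23), (8, 26), (9, 3), (9, 6), (9, 23), (9, 26), (10, 3), (10, 6), (10, 23), (10, 26), (11, 3), (11, 6), (11, 23), (11, 26), (12, 3), (12, 6), (12, 23), (12, 26), (13, 3), (13, 6), (13, 23), (13, 26), (14, 3), (14, 6), (14, 23), (14, 26), (15, 3), (15, 6), (15, 23), (15, 26)]
Holes: [(0, 3), (0, 6), (0, 23), (0, 26), (1, 3), (1, 6), (1, 23), (1, 26), (2, 3), (2, 6), (2, 23), (2, 26), (3, 3), (3, 6), (3, 23), (3, 26), (4, 3), (4, 6), (4, 23), (4, 26), (5, 3), (5, 6), (5, 23), (5, 26), (6, 3), (6, 6), (6, 23), (6, 26), (7, 3), (7, 6), (7, 23), (7, 26), (8, 3), (8, 6), (8, 23), (8, 26), (9, 3), (9, 6), (9, 23), (9, 26), (10, 3), (10, 6), (10, 23), (10, 26), (11, 3), (11, 6), (11, 23), (11, 26), (12, 3), (12, 6), (12, 23), (12, 26), (13, 3), (13, 6), (13, 23), (13, 26), (14, 3), (14, 6), (14, 23), (14, 26), (15, 3), (15, 6), (15, 23), (15, 26)]

Answer: no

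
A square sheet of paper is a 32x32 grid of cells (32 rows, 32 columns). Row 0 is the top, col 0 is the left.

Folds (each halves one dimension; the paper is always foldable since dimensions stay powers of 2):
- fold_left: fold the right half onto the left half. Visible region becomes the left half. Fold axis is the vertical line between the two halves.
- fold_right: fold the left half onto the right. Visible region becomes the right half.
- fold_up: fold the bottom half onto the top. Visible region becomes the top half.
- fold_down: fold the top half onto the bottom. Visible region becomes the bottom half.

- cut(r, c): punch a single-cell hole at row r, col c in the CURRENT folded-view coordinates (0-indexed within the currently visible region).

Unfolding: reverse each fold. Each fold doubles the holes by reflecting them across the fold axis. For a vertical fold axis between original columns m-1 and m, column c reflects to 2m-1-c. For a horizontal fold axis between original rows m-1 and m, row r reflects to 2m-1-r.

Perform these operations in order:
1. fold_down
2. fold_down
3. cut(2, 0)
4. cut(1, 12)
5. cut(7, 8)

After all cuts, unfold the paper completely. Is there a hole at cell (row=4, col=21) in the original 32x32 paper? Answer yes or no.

Op 1 fold_down: fold axis h@16; visible region now rows[16,32) x cols[0,32) = 16x32
Op 2 fold_down: fold axis h@24; visible region now rows[24,32) x cols[0,32) = 8x32
Op 3 cut(2, 0): punch at orig (26,0); cuts so far [(26, 0)]; region rows[24,32) x cols[0,32) = 8x32
Op 4 cut(1, 12): punch at orig (25,12); cuts so far [(25, 12), (26, 0)]; region rows[24,32) x cols[0,32) = 8x32
Op 5 cut(7, 8): punch at orig (31,8); cuts so far [(25, 12), (26, 0), (31, 8)]; region rows[24,32) x cols[0,32) = 8x32
Unfold 1 (reflect across h@24): 6 holes -> [(16, 8), (21, 0), (22, 12), (25, 12), (26, 0), (31, 8)]
Unfold 2 (reflect across h@16): 12 holes -> [(0, 8), (5, 0), (6, 12), (9, 12), (10, 0), (15, 8), (16, 8), (21, 0), (22, 12), (25, 12), (26, 0), (31, 8)]
Holes: [(0, 8), (5, 0), (6, 12), (9, 12), (10, 0), (15, 8), (16, 8), (21, 0), (22, 12), (25, 12), (26, 0), (31, 8)]

Answer: no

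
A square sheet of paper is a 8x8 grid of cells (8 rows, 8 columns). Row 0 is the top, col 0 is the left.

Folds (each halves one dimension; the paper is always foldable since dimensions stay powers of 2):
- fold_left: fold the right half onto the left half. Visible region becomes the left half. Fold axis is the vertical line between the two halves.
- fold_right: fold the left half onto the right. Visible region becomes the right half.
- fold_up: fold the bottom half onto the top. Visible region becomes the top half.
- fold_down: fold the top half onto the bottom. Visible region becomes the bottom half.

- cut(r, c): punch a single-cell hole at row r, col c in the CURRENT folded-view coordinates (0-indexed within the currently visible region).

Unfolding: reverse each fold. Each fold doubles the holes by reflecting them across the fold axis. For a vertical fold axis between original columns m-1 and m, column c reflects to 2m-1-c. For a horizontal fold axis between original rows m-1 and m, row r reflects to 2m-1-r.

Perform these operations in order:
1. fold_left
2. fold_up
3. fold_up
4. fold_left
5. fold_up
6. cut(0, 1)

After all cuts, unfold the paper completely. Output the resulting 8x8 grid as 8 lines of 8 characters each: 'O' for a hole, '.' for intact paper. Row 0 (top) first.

Op 1 fold_left: fold axis v@4; visible region now rows[0,8) x cols[0,4) = 8x4
Op 2 fold_up: fold axis h@4; visible region now rows[0,4) x cols[0,4) = 4x4
Op 3 fold_up: fold axis h@2; visible region now rows[0,2) x cols[0,4) = 2x4
Op 4 fold_left: fold axis v@2; visible region now rows[0,2) x cols[0,2) = 2x2
Op 5 fold_up: fold axis h@1; visible region now rows[0,1) x cols[0,2) = 1x2
Op 6 cut(0, 1): punch at orig (0,1); cuts so far [(0, 1)]; region rows[0,1) x cols[0,2) = 1x2
Unfold 1 (reflect across h@1): 2 holes -> [(0, 1), (1, 1)]
Unfold 2 (reflect across v@2): 4 holes -> [(0, 1), (0, 2), (1, 1), (1, 2)]
Unfold 3 (reflect across h@2): 8 holes -> [(0, 1), (0, 2), (1, 1), (1, 2), (2, 1), (2, 2), (3, 1), (3, 2)]
Unfold 4 (reflect across h@4): 16 holes -> [(0, 1), (0, 2), (1, 1), (1, 2), (2, 1), (2, 2), (3, 1), (3, 2), (4, 1), (4, 2), (5, 1), (5, 2), (6, 1), (6, 2), (7, 1), (7, 2)]
Unfold 5 (reflect across v@4): 32 holes -> [(0, 1), (0, 2), (0, 5), (0, 6), (1, 1), (1, 2), (1, 5), (1, 6), (2, 1), (2, 2), (2, 5), (2, 6), (3, 1), (3, 2), (3, 5), (3, 6), (4, 1), (4, 2), (4, 5), (4, 6), (5, 1), (5, 2), (5, 5), (5, 6), (6, 1), (6, 2), (6, 5), (6, 6), (7, 1), (7, 2), (7, 5), (7, 6)]

Answer: .OO..OO.
.OO..OO.
.OO..OO.
.OO..OO.
.OO..OO.
.OO..OO.
.OO..OO.
.OO..OO.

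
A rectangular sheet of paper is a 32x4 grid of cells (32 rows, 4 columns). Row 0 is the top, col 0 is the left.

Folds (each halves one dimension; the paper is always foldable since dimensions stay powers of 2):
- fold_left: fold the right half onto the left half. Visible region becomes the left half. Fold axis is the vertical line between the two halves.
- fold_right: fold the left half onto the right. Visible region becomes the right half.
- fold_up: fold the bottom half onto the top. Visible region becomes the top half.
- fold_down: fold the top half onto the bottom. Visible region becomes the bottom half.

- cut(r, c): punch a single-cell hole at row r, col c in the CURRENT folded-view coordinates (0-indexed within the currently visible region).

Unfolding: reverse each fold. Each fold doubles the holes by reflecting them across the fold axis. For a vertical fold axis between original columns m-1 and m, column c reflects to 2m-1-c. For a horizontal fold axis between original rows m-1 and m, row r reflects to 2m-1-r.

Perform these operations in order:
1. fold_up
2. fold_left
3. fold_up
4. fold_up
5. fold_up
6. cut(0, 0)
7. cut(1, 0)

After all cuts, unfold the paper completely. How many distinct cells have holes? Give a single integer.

Answer: 64

Derivation:
Op 1 fold_up: fold axis h@16; visible region now rows[0,16) x cols[0,4) = 16x4
Op 2 fold_left: fold axis v@2; visible region now rows[0,16) x cols[0,2) = 16x2
Op 3 fold_up: fold axis h@8; visible region now rows[0,8) x cols[0,2) = 8x2
Op 4 fold_up: fold axis h@4; visible region now rows[0,4) x cols[0,2) = 4x2
Op 5 fold_up: fold axis h@2; visible region now rows[0,2) x cols[0,2) = 2x2
Op 6 cut(0, 0): punch at orig (0,0); cuts so far [(0, 0)]; region rows[0,2) x cols[0,2) = 2x2
Op 7 cut(1, 0): punch at orig (1,0); cuts so far [(0, 0), (1, 0)]; region rows[0,2) x cols[0,2) = 2x2
Unfold 1 (reflect across h@2): 4 holes -> [(0, 0), (1, 0), (2, 0), (3, 0)]
Unfold 2 (reflect across h@4): 8 holes -> [(0, 0), (1, 0), (2, 0), (3, 0), (4, 0), (5, 0), (6, 0), (7, 0)]
Unfold 3 (reflect across h@8): 16 holes -> [(0, 0), (1, 0), (2, 0), (3, 0), (4, 0), (5, 0), (6, 0), (7, 0), (8, 0), (9, 0), (10, 0), (11, 0), (12, 0), (13, 0), (14, 0), (15, 0)]
Unfold 4 (reflect across v@2): 32 holes -> [(0, 0), (0, 3), (1, 0), (1, 3), (2, 0), (2, 3), (3, 0), (3, 3), (4, 0), (4, 3), (5, 0), (5, 3), (6, 0), (6, 3), (7, 0), (7, 3), (8, 0), (8, 3), (9, 0), (9, 3), (10, 0), (10, 3), (11, 0), (11, 3), (12, 0), (12, 3), (13, 0), (13, 3), (14, 0), (14, 3), (15, 0), (15, 3)]
Unfold 5 (reflect across h@16): 64 holes -> [(0, 0), (0, 3), (1, 0), (1, 3), (2, 0), (2, 3), (3, 0), (3, 3), (4, 0), (4, 3), (5, 0), (5, 3), (6, 0), (6, 3), (7, 0), (7, 3), (8, 0), (8, 3), (9, 0), (9, 3), (10, 0), (10, 3), (11, 0), (11, 3), (12, 0), (12, 3), (13, 0), (13, 3), (14, 0), (14, 3), (15, 0), (15, 3), (16, 0), (16, 3), (17, 0), (17, 3), (18, 0), (18, 3), (19, 0), (19, 3), (20, 0), (20, 3), (21, 0), (21, 3), (22, 0), (22, 3), (23, 0), (23, 3), (24, 0), (24, 3), (25, 0), (25, 3), (26, 0), (26, 3), (27, 0), (27, 3), (28, 0), (28, 3), (29, 0), (29, 3), (30, 0), (30, 3), (31, 0), (31, 3)]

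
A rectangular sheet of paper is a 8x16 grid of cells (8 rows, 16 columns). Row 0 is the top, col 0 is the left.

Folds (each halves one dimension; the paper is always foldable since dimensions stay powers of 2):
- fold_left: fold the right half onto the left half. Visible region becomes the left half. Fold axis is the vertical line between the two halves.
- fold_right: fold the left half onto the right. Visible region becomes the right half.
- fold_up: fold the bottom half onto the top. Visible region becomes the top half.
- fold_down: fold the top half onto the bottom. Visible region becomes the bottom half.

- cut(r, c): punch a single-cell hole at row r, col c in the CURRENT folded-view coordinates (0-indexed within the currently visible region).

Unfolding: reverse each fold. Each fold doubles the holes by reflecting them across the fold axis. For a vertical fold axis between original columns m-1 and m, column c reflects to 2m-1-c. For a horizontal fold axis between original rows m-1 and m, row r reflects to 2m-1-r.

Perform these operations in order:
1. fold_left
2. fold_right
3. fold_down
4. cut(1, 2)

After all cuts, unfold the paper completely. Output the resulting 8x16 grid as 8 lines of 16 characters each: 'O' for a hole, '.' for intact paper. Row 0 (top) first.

Answer: ................
................
.O....O..O....O.
................
................
.O....O..O....O.
................
................

Derivation:
Op 1 fold_left: fold axis v@8; visible region now rows[0,8) x cols[0,8) = 8x8
Op 2 fold_right: fold axis v@4; visible region now rows[0,8) x cols[4,8) = 8x4
Op 3 fold_down: fold axis h@4; visible region now rows[4,8) x cols[4,8) = 4x4
Op 4 cut(1, 2): punch at orig (5,6); cuts so far [(5, 6)]; region rows[4,8) x cols[4,8) = 4x4
Unfold 1 (reflect across h@4): 2 holes -> [(2, 6), (5, 6)]
Unfold 2 (reflect across v@4): 4 holes -> [(2, 1), (2, 6), (5, 1), (5, 6)]
Unfold 3 (reflect across v@8): 8 holes -> [(2, 1), (2, 6), (2, 9), (2, 14), (5, 1), (5, 6), (5, 9), (5, 14)]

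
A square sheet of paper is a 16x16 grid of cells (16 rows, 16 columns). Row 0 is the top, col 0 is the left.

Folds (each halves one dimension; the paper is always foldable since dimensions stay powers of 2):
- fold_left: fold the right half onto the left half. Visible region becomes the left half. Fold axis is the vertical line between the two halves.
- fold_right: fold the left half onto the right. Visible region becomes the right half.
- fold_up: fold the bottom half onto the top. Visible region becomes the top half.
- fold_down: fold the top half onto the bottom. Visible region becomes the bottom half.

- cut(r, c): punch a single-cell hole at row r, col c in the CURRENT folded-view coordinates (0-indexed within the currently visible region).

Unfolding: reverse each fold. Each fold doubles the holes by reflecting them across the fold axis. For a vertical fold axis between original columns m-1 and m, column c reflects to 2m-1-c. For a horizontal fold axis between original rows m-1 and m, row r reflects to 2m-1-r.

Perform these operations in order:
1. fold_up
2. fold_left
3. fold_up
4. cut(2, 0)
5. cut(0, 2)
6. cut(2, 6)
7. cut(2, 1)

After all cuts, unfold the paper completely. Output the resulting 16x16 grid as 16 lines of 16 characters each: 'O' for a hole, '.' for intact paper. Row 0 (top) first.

Answer: ..O..........O..
................
OO....O..O....OO
................
................
OO....O..O....OO
................
..O..........O..
..O..........O..
................
OO....O..O....OO
................
................
OO....O..O....OO
................
..O..........O..

Derivation:
Op 1 fold_up: fold axis h@8; visible region now rows[0,8) x cols[0,16) = 8x16
Op 2 fold_left: fold axis v@8; visible region now rows[0,8) x cols[0,8) = 8x8
Op 3 fold_up: fold axis h@4; visible region now rows[0,4) x cols[0,8) = 4x8
Op 4 cut(2, 0): punch at orig (2,0); cuts so far [(2, 0)]; region rows[0,4) x cols[0,8) = 4x8
Op 5 cut(0, 2): punch at orig (0,2); cuts so far [(0, 2), (2, 0)]; region rows[0,4) x cols[0,8) = 4x8
Op 6 cut(2, 6): punch at orig (2,6); cuts so far [(0, 2), (2, 0), (2, 6)]; region rows[0,4) x cols[0,8) = 4x8
Op 7 cut(2, 1): punch at orig (2,1); cuts so far [(0, 2), (2, 0), (2, 1), (2, 6)]; region rows[0,4) x cols[0,8) = 4x8
Unfold 1 (reflect across h@4): 8 holes -> [(0, 2), (2, 0), (2, 1), (2, 6), (5, 0), (5, 1), (5, 6), (7, 2)]
Unfold 2 (reflect across v@8): 16 holes -> [(0, 2), (0, 13), (2, 0), (2, 1), (2, 6), (2, 9), (2, 14), (2, 15), (5, 0), (5, 1), (5, 6), (5, 9), (5, 14), (5, 15), (7, 2), (7, 13)]
Unfold 3 (reflect across h@8): 32 holes -> [(0, 2), (0, 13), (2, 0), (2, 1), (2, 6), (2, 9), (2, 14), (2, 15), (5, 0), (5, 1), (5, 6), (5, 9), (5, 14), (5, 15), (7, 2), (7, 13), (8, 2), (8, 13), (10, 0), (10, 1), (10, 6), (10, 9), (10, 14), (10, 15), (13, 0), (13, 1), (13, 6), (13, 9), (13, 14), (13, 15), (15, 2), (15, 13)]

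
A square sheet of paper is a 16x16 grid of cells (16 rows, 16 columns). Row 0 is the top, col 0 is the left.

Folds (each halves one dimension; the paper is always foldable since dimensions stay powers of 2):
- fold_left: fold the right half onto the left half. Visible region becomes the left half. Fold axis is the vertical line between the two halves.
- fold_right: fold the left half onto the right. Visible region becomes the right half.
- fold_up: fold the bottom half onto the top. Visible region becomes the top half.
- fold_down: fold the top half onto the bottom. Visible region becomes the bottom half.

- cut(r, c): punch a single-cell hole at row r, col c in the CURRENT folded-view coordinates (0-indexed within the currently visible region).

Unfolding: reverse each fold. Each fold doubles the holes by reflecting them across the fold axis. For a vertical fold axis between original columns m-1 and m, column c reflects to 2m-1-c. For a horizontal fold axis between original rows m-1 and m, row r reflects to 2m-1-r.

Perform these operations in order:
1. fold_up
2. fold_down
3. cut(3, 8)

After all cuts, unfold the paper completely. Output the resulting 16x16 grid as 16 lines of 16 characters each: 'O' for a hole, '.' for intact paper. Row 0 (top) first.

Answer: ........O.......
................
................
................
................
................
................
........O.......
........O.......
................
................
................
................
................
................
........O.......

Derivation:
Op 1 fold_up: fold axis h@8; visible region now rows[0,8) x cols[0,16) = 8x16
Op 2 fold_down: fold axis h@4; visible region now rows[4,8) x cols[0,16) = 4x16
Op 3 cut(3, 8): punch at orig (7,8); cuts so far [(7, 8)]; region rows[4,8) x cols[0,16) = 4x16
Unfold 1 (reflect across h@4): 2 holes -> [(0, 8), (7, 8)]
Unfold 2 (reflect across h@8): 4 holes -> [(0, 8), (7, 8), (8, 8), (15, 8)]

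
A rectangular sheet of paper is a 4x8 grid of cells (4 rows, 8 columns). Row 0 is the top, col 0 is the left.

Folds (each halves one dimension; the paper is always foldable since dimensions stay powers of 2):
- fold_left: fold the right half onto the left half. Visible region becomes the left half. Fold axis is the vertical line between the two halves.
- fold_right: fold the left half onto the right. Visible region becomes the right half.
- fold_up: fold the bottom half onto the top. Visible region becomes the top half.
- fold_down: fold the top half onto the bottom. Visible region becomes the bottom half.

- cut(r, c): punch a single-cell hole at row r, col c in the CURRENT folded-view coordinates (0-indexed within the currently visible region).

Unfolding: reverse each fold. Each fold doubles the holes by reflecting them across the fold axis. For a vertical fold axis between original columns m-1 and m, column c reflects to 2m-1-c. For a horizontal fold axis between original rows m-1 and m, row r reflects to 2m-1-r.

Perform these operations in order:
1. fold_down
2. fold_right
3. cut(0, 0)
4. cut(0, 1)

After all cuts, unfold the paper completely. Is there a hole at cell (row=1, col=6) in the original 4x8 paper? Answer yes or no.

Op 1 fold_down: fold axis h@2; visible region now rows[2,4) x cols[0,8) = 2x8
Op 2 fold_right: fold axis v@4; visible region now rows[2,4) x cols[4,8) = 2x4
Op 3 cut(0, 0): punch at orig (2,4); cuts so far [(2, 4)]; region rows[2,4) x cols[4,8) = 2x4
Op 4 cut(0, 1): punch at orig (2,5); cuts so far [(2, 4), (2, 5)]; region rows[2,4) x cols[4,8) = 2x4
Unfold 1 (reflect across v@4): 4 holes -> [(2, 2), (2, 3), (2, 4), (2, 5)]
Unfold 2 (reflect across h@2): 8 holes -> [(1, 2), (1, 3), (1, 4), (1, 5), (2, 2), (2, 3), (2, 4), (2, 5)]
Holes: [(1, 2), (1, 3), (1, 4), (1, 5), (2, 2), (2, 3), (2, 4), (2, 5)]

Answer: no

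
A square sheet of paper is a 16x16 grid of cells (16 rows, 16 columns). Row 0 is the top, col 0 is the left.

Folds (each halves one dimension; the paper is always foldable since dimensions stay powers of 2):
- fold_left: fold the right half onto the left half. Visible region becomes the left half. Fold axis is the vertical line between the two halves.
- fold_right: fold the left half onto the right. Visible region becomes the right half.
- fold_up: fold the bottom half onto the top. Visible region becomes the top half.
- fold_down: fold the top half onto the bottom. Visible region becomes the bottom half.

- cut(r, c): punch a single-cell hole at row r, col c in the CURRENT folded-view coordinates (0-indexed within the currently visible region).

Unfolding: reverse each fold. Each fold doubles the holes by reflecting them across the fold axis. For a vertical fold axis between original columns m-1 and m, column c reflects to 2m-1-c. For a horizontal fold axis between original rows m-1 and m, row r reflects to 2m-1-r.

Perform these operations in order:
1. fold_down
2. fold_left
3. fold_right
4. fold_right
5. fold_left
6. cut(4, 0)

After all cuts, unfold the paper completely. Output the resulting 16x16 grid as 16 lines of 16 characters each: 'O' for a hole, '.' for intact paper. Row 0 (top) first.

Answer: ................
................
................
OOOOOOOOOOOOOOOO
................
................
................
................
................
................
................
................
OOOOOOOOOOOOOOOO
................
................
................

Derivation:
Op 1 fold_down: fold axis h@8; visible region now rows[8,16) x cols[0,16) = 8x16
Op 2 fold_left: fold axis v@8; visible region now rows[8,16) x cols[0,8) = 8x8
Op 3 fold_right: fold axis v@4; visible region now rows[8,16) x cols[4,8) = 8x4
Op 4 fold_right: fold axis v@6; visible region now rows[8,16) x cols[6,8) = 8x2
Op 5 fold_left: fold axis v@7; visible region now rows[8,16) x cols[6,7) = 8x1
Op 6 cut(4, 0): punch at orig (12,6); cuts so far [(12, 6)]; region rows[8,16) x cols[6,7) = 8x1
Unfold 1 (reflect across v@7): 2 holes -> [(12, 6), (12, 7)]
Unfold 2 (reflect across v@6): 4 holes -> [(12, 4), (12, 5), (12, 6), (12, 7)]
Unfold 3 (reflect across v@4): 8 holes -> [(12, 0), (12, 1), (12, 2), (12, 3), (12, 4), (12, 5), (12, 6), (12, 7)]
Unfold 4 (reflect across v@8): 16 holes -> [(12, 0), (12, 1), (12, 2), (12, 3), (12, 4), (12, 5), (12, 6), (12, 7), (12, 8), (12, 9), (12, 10), (12, 11), (12, 12), (12, 13), (12, 14), (12, 15)]
Unfold 5 (reflect across h@8): 32 holes -> [(3, 0), (3, 1), (3, 2), (3, 3), (3, 4), (3, 5), (3, 6), (3, 7), (3, 8), (3, 9), (3, 10), (3, 11), (3, 12), (3, 13), (3, 14), (3, 15), (12, 0), (12, 1), (12, 2), (12, 3), (12, 4), (12, 5), (12, 6), (12, 7), (12, 8), (12, 9), (12, 10), (12, 11), (12, 12), (12, 13), (12, 14), (12, 15)]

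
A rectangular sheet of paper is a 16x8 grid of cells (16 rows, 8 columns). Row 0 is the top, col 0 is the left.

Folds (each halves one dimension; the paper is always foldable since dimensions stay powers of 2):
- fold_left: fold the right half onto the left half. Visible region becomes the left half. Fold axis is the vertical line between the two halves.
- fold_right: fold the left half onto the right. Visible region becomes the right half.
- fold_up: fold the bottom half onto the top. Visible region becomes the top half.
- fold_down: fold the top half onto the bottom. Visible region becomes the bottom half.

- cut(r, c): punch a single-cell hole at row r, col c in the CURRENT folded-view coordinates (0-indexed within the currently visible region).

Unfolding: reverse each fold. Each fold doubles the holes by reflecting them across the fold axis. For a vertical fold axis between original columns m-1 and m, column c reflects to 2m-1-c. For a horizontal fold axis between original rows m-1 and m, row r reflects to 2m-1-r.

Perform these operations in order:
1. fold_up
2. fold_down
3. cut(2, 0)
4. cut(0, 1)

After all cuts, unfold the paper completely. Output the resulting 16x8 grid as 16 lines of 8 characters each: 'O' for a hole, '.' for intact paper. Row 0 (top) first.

Answer: ........
O.......
........
.O......
.O......
........
O.......
........
........
O.......
........
.O......
.O......
........
O.......
........

Derivation:
Op 1 fold_up: fold axis h@8; visible region now rows[0,8) x cols[0,8) = 8x8
Op 2 fold_down: fold axis h@4; visible region now rows[4,8) x cols[0,8) = 4x8
Op 3 cut(2, 0): punch at orig (6,0); cuts so far [(6, 0)]; region rows[4,8) x cols[0,8) = 4x8
Op 4 cut(0, 1): punch at orig (4,1); cuts so far [(4, 1), (6, 0)]; region rows[4,8) x cols[0,8) = 4x8
Unfold 1 (reflect across h@4): 4 holes -> [(1, 0), (3, 1), (4, 1), (6, 0)]
Unfold 2 (reflect across h@8): 8 holes -> [(1, 0), (3, 1), (4, 1), (6, 0), (9, 0), (11, 1), (12, 1), (14, 0)]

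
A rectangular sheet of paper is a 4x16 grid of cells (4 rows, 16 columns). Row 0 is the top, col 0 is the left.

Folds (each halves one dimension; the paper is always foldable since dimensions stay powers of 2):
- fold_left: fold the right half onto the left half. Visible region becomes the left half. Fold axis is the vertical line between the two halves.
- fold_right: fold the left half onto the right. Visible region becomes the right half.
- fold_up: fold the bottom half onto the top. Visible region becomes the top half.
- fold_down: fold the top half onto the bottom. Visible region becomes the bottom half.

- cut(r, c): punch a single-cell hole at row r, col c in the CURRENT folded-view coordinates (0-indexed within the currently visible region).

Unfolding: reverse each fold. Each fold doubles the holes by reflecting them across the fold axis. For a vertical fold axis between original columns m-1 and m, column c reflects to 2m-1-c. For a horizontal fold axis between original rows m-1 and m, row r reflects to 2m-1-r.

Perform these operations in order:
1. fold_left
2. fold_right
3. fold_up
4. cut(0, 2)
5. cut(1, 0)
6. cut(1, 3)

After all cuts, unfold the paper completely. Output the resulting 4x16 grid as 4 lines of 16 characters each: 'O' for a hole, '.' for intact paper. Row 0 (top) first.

Answer: .O....O..O....O.
O..OO..OO..OO..O
O..OO..OO..OO..O
.O....O..O....O.

Derivation:
Op 1 fold_left: fold axis v@8; visible region now rows[0,4) x cols[0,8) = 4x8
Op 2 fold_right: fold axis v@4; visible region now rows[0,4) x cols[4,8) = 4x4
Op 3 fold_up: fold axis h@2; visible region now rows[0,2) x cols[4,8) = 2x4
Op 4 cut(0, 2): punch at orig (0,6); cuts so far [(0, 6)]; region rows[0,2) x cols[4,8) = 2x4
Op 5 cut(1, 0): punch at orig (1,4); cuts so far [(0, 6), (1, 4)]; region rows[0,2) x cols[4,8) = 2x4
Op 6 cut(1, 3): punch at orig (1,7); cuts so far [(0, 6), (1, 4), (1, 7)]; region rows[0,2) x cols[4,8) = 2x4
Unfold 1 (reflect across h@2): 6 holes -> [(0, 6), (1, 4), (1, 7), (2, 4), (2, 7), (3, 6)]
Unfold 2 (reflect across v@4): 12 holes -> [(0, 1), (0, 6), (1, 0), (1, 3), (1, 4), (1, 7), (2, 0), (2, 3), (2, 4), (2, 7), (3, 1), (3, 6)]
Unfold 3 (reflect across v@8): 24 holes -> [(0, 1), (0, 6), (0, 9), (0, 14), (1, 0), (1, 3), (1, 4), (1, 7), (1, 8), (1, 11), (1, 12), (1, 15), (2, 0), (2, 3), (2, 4), (2, 7), (2, 8), (2, 11), (2, 12), (2, 15), (3, 1), (3, 6), (3, 9), (3, 14)]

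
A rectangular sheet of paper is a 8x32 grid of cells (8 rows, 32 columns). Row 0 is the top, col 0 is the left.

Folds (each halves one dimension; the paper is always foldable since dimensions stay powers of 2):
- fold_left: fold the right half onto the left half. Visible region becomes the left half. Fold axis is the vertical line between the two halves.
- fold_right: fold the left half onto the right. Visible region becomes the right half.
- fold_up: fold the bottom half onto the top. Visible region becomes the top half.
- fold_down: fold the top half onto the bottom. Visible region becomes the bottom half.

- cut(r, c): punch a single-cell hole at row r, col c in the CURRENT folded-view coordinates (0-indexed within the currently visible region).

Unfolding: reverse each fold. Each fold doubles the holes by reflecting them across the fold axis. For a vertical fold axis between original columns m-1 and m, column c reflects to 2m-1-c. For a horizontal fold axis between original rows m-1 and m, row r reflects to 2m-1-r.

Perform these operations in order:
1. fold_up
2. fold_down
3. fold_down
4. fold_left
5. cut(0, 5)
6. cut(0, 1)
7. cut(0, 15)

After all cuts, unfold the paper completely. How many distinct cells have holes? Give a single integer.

Op 1 fold_up: fold axis h@4; visible region now rows[0,4) x cols[0,32) = 4x32
Op 2 fold_down: fold axis h@2; visible region now rows[2,4) x cols[0,32) = 2x32
Op 3 fold_down: fold axis h@3; visible region now rows[3,4) x cols[0,32) = 1x32
Op 4 fold_left: fold axis v@16; visible region now rows[3,4) x cols[0,16) = 1x16
Op 5 cut(0, 5): punch at orig (3,5); cuts so far [(3, 5)]; region rows[3,4) x cols[0,16) = 1x16
Op 6 cut(0, 1): punch at orig (3,1); cuts so far [(3, 1), (3, 5)]; region rows[3,4) x cols[0,16) = 1x16
Op 7 cut(0, 15): punch at orig (3,15); cuts so far [(3, 1), (3, 5), (3, 15)]; region rows[3,4) x cols[0,16) = 1x16
Unfold 1 (reflect across v@16): 6 holes -> [(3, 1), (3, 5), (3, 15), (3, 16), (3, 26), (3, 30)]
Unfold 2 (reflect across h@3): 12 holes -> [(2, 1), (2, 5), (2, 15), (2, 16), (2, 26), (2, 30), (3, 1), (3, 5), (3, 15), (3, 16), (3, 26), (3, 30)]
Unfold 3 (reflect across h@2): 24 holes -> [(0, 1), (0, 5), (0, 15), (0, 16), (0, 26), (0, 30), (1, 1), (1, 5), (1, 15), (1, 16), (1, 26), (1, 30), (2, 1), (2, 5), (2, 15), (2, 16), (2, 26), (2, 30), (3, 1), (3, 5), (3, 15), (3, 16), (3, 26), (3, 30)]
Unfold 4 (reflect across h@4): 48 holes -> [(0, 1), (0, 5), (0, 15), (0, 16), (0, 26), (0, 30), (1, 1), (1, 5), (1, 15), (1, 16), (1, 26), (1, 30), (2, 1), (2, 5), (2, 15), (2, 16), (2, 26), (2, 30), (3, 1), (3, 5), (3, 15), (3, 16), (3, 26), (3, 30), (4, 1), (4, 5), (4, 15), (4, 16), (4, 26), (4, 30), (5, 1), (5, 5), (5, 15), (5, 16), (5, 26), (5, 30), (6, 1), (6, 5), (6, 15), (6, 16), (6, 26), (6, 30), (7, 1), (7, 5), (7, 15), (7, 16), (7, 26), (7, 30)]

Answer: 48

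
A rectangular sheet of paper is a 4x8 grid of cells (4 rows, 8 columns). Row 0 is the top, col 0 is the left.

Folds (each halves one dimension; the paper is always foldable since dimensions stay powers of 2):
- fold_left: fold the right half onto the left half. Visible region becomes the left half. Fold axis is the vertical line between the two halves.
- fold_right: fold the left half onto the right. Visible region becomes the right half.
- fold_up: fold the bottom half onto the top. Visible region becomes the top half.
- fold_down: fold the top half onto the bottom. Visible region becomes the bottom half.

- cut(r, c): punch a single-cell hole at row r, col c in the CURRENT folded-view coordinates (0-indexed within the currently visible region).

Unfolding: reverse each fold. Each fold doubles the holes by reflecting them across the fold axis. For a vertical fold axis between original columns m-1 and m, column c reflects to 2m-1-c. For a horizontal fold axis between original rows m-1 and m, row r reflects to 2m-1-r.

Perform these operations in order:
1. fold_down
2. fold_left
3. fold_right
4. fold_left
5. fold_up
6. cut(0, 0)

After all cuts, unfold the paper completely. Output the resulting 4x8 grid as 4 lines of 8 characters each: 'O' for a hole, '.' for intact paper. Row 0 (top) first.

Op 1 fold_down: fold axis h@2; visible region now rows[2,4) x cols[0,8) = 2x8
Op 2 fold_left: fold axis v@4; visible region now rows[2,4) x cols[0,4) = 2x4
Op 3 fold_right: fold axis v@2; visible region now rows[2,4) x cols[2,4) = 2x2
Op 4 fold_left: fold axis v@3; visible region now rows[2,4) x cols[2,3) = 2x1
Op 5 fold_up: fold axis h@3; visible region now rows[2,3) x cols[2,3) = 1x1
Op 6 cut(0, 0): punch at orig (2,2); cuts so far [(2, 2)]; region rows[2,3) x cols[2,3) = 1x1
Unfold 1 (reflect across h@3): 2 holes -> [(2, 2), (3, 2)]
Unfold 2 (reflect across v@3): 4 holes -> [(2, 2), (2, 3), (3, 2), (3, 3)]
Unfold 3 (reflect across v@2): 8 holes -> [(2, 0), (2, 1), (2, 2), (2, 3), (3, 0), (3, 1), (3, 2), (3, 3)]
Unfold 4 (reflect across v@4): 16 holes -> [(2, 0), (2, 1), (2, 2), (2, 3), (2, 4), (2, 5), (2, 6), (2, 7), (3, 0), (3, 1), (3, 2), (3, 3), (3, 4), (3, 5), (3, 6), (3, 7)]
Unfold 5 (reflect across h@2): 32 holes -> [(0, 0), (0, 1), (0, 2), (0, 3), (0, 4), (0, 5), (0, 6), (0, 7), (1, 0), (1, 1), (1, 2), (1, 3), (1, 4), (1, 5), (1, 6), (1, 7), (2, 0), (2, 1), (2, 2), (2, 3), (2, 4), (2, 5), (2, 6), (2, 7), (3, 0), (3, 1), (3, 2), (3, 3), (3, 4), (3, 5), (3, 6), (3, 7)]

Answer: OOOOOOOO
OOOOOOOO
OOOOOOOO
OOOOOOOO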